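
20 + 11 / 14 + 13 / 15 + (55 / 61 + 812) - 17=10472867 / 12810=817.55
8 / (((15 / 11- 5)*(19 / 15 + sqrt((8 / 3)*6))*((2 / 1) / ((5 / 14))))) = -165 / 2212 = -0.07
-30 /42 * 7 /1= -5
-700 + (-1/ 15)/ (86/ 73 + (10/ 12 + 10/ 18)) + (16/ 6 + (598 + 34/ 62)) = -154979489/ 1568445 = -98.81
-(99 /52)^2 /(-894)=3267 /805792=0.00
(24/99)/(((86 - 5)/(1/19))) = 8/50787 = 0.00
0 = 0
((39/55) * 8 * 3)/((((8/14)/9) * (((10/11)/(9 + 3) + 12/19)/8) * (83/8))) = 107557632/368105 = 292.19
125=125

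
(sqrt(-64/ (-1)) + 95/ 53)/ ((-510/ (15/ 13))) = -519/ 23426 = -0.02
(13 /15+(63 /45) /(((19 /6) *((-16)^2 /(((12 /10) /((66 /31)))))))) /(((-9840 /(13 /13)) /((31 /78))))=-53965823 /1539952128000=-0.00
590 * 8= 4720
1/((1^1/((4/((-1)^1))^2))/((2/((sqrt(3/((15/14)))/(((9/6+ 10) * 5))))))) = 920 * sqrt(70)/7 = 1099.61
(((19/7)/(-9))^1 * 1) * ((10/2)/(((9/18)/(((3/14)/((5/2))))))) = -38/147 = -0.26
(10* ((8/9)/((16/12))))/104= 5/78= 0.06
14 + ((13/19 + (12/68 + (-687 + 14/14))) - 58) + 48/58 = -6822096/9367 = -728.31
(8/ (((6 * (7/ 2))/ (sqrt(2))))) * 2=16 * sqrt(2)/ 21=1.08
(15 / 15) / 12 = 1 / 12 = 0.08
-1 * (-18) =18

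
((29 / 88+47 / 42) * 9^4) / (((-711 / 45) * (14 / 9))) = -263456955 / 681296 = -386.70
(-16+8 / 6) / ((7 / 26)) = -1144 / 21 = -54.48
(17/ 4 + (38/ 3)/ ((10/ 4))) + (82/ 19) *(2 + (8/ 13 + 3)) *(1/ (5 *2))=173989/ 14820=11.74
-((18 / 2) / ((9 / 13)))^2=-169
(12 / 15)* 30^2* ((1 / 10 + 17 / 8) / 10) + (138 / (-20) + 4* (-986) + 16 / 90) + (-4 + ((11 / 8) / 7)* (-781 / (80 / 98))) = -11469457 / 2880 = -3982.45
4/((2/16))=32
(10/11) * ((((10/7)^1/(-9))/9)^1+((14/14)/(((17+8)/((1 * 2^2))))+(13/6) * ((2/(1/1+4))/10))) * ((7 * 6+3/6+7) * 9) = 6493/70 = 92.76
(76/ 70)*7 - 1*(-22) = 148/ 5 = 29.60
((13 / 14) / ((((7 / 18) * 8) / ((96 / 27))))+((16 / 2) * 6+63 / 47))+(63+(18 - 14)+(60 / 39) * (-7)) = 3192468 / 29939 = 106.63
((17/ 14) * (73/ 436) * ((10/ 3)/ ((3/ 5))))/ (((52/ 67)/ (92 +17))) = 2078675/ 13104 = 158.63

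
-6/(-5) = 1.20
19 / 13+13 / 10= 359 / 130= 2.76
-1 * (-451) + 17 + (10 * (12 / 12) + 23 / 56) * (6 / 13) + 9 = 175377 / 364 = 481.80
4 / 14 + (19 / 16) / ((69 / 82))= 6557 / 3864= 1.70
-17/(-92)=0.18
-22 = -22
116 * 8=928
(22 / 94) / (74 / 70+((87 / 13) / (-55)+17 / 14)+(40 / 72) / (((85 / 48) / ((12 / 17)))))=31821790 / 322402657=0.10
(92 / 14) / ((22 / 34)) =782 / 77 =10.16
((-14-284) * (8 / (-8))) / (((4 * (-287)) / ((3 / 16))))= -447 / 9184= -0.05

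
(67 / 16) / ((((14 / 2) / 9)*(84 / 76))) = 3819 / 784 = 4.87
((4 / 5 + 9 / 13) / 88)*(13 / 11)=97 / 4840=0.02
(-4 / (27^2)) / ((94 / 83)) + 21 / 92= 704251 / 3152196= 0.22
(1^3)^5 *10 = 10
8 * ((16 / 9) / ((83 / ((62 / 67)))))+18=908818 / 50049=18.16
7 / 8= 0.88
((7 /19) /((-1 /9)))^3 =-36.46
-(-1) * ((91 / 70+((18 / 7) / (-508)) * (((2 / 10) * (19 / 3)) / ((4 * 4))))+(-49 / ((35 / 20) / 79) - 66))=-64767573 / 28448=-2276.70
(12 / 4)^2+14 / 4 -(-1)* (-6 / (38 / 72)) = 43 / 38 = 1.13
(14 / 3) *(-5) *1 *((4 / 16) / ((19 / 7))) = -245 / 114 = -2.15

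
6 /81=2 /27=0.07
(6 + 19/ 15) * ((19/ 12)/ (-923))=-2071/ 166140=-0.01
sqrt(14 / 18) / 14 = sqrt(7) / 42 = 0.06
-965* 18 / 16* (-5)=43425 / 8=5428.12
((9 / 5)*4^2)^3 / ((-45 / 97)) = -51491.64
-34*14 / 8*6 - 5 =-362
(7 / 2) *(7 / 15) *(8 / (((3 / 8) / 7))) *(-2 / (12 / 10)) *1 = -10976 / 27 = -406.52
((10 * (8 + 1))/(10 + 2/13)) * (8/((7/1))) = 780/77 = 10.13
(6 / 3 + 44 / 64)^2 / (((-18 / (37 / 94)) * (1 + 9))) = -68413 / 4331520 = -0.02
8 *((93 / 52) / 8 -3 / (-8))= 249 / 52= 4.79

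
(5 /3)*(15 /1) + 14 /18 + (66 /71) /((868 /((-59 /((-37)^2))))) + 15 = 15481644799 /379659294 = 40.78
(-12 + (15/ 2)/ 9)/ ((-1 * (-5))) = -67/ 30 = -2.23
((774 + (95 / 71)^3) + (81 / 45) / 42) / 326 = 19452707963 / 8167529020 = 2.38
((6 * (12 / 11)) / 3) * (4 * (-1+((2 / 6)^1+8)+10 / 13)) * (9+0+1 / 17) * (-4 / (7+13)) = -128.12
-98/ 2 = -49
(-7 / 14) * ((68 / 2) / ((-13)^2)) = -17 / 169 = -0.10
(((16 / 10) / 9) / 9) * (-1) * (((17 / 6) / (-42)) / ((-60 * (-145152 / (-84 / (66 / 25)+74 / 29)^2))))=0.00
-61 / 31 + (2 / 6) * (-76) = -2539 / 93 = -27.30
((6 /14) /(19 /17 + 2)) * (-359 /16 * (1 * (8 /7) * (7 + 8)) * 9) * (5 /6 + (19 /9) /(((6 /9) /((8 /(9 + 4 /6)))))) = -495166905 /301252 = -1643.70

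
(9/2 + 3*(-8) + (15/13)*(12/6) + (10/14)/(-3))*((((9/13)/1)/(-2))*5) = 142755/4732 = 30.17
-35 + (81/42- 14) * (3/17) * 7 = -1697/34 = -49.91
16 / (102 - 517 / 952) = 15232 / 96587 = 0.16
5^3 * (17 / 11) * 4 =8500 / 11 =772.73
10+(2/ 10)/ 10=501/ 50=10.02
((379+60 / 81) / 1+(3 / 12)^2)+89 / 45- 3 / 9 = 823927 / 2160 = 381.45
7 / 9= 0.78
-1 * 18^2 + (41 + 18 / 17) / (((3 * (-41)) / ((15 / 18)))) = -4068479 / 12546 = -324.28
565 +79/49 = 27764/49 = 566.61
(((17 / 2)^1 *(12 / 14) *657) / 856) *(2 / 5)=2.24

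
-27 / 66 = -9 / 22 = -0.41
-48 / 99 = -16 / 33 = -0.48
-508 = -508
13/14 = 0.93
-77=-77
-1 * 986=-986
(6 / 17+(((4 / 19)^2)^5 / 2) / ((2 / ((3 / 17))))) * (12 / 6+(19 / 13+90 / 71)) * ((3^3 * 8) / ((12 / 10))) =28903073170425096600 / 96202560651155491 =300.44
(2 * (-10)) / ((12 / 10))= -50 / 3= -16.67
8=8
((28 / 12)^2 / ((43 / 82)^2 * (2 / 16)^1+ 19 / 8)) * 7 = 376544 / 23805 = 15.82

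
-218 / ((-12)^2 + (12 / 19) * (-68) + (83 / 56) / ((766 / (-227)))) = -2.17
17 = 17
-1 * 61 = -61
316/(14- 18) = -79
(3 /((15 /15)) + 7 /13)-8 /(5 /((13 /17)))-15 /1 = -12.69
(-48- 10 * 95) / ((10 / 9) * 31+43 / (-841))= -7553862 / 260323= -29.02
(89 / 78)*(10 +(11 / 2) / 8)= 5073 / 416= 12.19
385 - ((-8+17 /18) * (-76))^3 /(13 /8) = -899187327163 /9477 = -94881009.51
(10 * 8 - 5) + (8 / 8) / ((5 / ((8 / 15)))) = 5633 / 75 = 75.11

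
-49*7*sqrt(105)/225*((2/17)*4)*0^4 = 0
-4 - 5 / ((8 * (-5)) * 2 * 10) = -639 / 160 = -3.99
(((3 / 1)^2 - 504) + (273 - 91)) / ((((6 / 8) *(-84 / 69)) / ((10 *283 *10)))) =203731700 / 21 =9701509.52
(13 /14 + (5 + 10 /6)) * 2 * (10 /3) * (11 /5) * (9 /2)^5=23022549 /112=205558.47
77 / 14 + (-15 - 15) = -49 / 2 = -24.50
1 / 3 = 0.33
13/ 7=1.86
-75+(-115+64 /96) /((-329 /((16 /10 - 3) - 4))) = -18066 /235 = -76.88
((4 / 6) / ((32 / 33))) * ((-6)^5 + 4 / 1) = -5343.25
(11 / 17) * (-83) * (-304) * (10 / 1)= 2775520 / 17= 163265.88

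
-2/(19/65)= -130/19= -6.84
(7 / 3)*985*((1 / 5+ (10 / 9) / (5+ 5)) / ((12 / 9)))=9653 / 18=536.28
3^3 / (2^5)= 27 / 32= 0.84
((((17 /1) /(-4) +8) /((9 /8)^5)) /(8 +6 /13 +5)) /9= 106496 /6200145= 0.02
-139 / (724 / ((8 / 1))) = -278 / 181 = -1.54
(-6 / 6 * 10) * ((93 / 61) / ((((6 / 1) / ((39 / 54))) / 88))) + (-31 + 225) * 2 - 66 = 88118 / 549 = 160.51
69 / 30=23 / 10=2.30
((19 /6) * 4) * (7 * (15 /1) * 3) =3990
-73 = -73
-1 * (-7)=7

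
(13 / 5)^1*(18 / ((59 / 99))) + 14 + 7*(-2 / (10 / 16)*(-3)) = 9424 / 59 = 159.73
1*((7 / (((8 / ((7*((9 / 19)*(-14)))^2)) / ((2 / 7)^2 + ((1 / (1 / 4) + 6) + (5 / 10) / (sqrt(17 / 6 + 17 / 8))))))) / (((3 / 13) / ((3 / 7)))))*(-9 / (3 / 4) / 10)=-4024566 / 95 -1083537*sqrt(714) / 30685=-43307.41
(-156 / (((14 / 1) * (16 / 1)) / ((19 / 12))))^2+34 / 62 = 2744271 / 1555456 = 1.76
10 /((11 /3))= 30 /11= 2.73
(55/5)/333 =11/333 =0.03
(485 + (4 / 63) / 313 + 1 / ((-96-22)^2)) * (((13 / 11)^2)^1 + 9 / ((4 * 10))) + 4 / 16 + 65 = 226385021918807 / 265781200608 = 851.77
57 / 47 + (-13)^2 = 8000 / 47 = 170.21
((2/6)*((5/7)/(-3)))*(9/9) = -5/63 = -0.08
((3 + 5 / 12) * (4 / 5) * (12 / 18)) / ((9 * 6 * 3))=41 / 3645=0.01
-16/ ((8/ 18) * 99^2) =-4/ 1089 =-0.00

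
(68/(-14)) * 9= -306/7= -43.71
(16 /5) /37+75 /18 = 4721 /1110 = 4.25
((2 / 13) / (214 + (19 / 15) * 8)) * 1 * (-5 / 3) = -25 / 21853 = -0.00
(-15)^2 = 225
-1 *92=-92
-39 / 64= -0.61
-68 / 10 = -34 / 5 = -6.80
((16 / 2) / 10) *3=12 / 5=2.40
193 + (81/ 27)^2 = 202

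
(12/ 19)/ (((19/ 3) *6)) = 6/ 361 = 0.02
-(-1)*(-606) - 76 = -682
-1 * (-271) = 271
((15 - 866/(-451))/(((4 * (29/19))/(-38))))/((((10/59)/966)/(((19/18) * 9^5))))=-9786140272692693/261580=-37411653309.48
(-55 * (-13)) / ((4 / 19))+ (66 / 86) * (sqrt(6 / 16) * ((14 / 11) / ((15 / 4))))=14 * sqrt(6) / 215+ 13585 / 4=3396.41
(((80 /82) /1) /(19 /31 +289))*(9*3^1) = 16740 /184049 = 0.09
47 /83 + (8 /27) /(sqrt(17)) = 8* sqrt(17) /459 + 47 /83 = 0.64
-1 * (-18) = 18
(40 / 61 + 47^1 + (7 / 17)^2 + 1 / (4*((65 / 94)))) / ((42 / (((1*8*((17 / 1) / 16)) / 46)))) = 36811041 / 173635280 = 0.21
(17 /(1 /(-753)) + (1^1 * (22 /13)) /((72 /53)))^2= 163833709.46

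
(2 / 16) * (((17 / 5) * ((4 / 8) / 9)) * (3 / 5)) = 17 / 1200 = 0.01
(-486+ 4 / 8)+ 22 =-927 / 2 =-463.50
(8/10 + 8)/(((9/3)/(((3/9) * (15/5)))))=2.93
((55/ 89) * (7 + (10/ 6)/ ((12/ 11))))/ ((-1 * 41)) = -16885/ 131364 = -0.13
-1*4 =-4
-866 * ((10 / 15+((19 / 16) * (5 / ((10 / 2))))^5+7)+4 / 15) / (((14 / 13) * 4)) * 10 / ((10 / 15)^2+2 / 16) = -2734377303723 / 75235328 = -36344.33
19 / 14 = 1.36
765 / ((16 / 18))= 6885 / 8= 860.62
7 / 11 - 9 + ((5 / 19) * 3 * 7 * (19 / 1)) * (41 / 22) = 4121 / 22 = 187.32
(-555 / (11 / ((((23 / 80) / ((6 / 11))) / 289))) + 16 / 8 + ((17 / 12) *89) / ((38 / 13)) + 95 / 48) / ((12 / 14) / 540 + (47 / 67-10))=-174372457665 / 34476715088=-5.06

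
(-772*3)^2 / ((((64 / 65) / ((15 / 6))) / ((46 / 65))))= 9638178.75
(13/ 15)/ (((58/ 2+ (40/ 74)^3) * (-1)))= -0.03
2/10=0.20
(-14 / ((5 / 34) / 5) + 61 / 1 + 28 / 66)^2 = 187169761 / 1089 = 171873.06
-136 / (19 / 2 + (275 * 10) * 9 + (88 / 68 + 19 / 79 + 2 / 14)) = -2557072 / 465559659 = -0.01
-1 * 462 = -462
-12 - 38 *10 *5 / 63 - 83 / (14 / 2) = -3403 / 63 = -54.02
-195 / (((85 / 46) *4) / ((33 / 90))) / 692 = -3289 / 235280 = -0.01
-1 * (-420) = 420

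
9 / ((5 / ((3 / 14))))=27 / 70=0.39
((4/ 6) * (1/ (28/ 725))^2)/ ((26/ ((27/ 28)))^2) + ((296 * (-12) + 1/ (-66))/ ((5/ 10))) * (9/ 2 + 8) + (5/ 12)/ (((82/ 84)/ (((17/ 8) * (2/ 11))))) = -24960749810052365/ 281090793984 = -88799.60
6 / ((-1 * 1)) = -6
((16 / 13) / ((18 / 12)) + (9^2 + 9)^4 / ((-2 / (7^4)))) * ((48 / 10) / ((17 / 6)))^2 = -21232470954018816 / 93925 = -226057715773.42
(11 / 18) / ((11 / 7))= 7 / 18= 0.39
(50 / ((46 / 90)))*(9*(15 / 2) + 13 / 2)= 166500 / 23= 7239.13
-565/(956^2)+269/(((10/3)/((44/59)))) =16225853069/269611120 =60.18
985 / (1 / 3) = 2955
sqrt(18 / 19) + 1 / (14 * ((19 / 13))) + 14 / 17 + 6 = 3 * sqrt(38) / 19 + 31077 / 4522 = 7.85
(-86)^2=7396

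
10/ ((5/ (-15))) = -30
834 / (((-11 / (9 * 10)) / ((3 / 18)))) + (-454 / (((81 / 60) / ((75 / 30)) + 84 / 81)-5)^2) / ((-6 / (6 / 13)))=-3463641070830 / 3053570663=-1134.29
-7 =-7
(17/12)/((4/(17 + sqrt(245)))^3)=16541*sqrt(5)/96 + 1156/3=770.61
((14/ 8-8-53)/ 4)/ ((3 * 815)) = -79/ 13040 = -0.01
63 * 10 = 630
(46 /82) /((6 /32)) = 368 /123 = 2.99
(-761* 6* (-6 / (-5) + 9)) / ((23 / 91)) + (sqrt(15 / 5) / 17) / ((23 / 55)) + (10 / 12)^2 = -762866141 / 4140 + 55* sqrt(3) / 391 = -184266.94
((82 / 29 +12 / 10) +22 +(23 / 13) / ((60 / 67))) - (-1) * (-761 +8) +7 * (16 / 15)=-5410177 / 7540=-717.53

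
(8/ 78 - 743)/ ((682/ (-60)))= 289730/ 4433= 65.36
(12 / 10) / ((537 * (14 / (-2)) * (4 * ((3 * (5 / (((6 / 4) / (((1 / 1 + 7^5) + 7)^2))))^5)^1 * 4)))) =-1 / 111813633344887689028277990675449368632812500000000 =-0.00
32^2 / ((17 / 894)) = 915456 / 17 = 53850.35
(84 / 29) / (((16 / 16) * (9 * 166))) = 14 / 7221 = 0.00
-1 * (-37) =37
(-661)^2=436921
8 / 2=4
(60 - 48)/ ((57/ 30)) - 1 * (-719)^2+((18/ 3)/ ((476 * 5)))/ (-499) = -5832484359647/ 11282390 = -516954.68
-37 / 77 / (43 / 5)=-185 / 3311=-0.06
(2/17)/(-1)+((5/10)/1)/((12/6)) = 9/68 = 0.13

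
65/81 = 0.80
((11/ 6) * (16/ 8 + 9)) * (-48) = -968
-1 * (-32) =32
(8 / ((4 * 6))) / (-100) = -1 / 300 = -0.00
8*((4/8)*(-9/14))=-18/7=-2.57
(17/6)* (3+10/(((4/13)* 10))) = 425/24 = 17.71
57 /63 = 19 /21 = 0.90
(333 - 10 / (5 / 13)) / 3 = 307 / 3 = 102.33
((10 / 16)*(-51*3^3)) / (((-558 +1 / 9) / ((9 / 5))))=111537 / 40168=2.78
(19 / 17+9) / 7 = 172 / 119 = 1.45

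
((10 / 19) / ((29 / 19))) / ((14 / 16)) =80 / 203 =0.39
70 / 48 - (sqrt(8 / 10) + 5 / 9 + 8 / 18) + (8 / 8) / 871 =9605 / 20904 - 2 * sqrt(5) / 5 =-0.43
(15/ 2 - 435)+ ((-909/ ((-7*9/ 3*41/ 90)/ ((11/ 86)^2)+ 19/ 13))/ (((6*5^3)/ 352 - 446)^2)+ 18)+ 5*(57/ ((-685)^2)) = -6455580355272494360790093/ 15764566679173589175370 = -409.50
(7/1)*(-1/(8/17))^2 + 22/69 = 140995/4416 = 31.93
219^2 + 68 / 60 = 719432 / 15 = 47962.13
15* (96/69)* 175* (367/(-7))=-4404000/23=-191478.26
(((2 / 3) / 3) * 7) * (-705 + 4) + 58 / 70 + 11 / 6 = -685303 / 630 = -1087.78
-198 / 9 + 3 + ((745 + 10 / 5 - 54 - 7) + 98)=765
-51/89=-0.57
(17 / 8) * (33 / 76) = 561 / 608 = 0.92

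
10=10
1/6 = 0.17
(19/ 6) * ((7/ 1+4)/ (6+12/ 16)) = 418/ 81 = 5.16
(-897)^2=804609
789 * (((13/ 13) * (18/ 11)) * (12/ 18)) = 9468/ 11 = 860.73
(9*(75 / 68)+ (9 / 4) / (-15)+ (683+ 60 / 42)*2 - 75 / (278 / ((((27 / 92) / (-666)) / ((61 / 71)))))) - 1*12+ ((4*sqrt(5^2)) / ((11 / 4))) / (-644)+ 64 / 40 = 147693881352353 / 107945809840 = 1368.22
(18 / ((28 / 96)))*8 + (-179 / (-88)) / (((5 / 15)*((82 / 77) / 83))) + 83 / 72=40107677 / 41328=970.47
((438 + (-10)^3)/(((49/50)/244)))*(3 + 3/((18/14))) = -109702400/147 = -746274.83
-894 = -894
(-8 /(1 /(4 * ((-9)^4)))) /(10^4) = -13122 /625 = -21.00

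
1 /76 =0.01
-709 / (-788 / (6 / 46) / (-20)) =-10635 / 4531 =-2.35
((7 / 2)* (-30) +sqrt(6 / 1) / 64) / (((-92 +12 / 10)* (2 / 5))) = 2625 / 908 - 25* sqrt(6) / 58112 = 2.89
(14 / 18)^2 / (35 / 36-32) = -196 / 10053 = -0.02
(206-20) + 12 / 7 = 1314 / 7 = 187.71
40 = 40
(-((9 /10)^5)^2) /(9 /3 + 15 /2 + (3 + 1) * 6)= -1162261467 /115000000000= -0.01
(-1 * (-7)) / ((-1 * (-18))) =7 / 18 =0.39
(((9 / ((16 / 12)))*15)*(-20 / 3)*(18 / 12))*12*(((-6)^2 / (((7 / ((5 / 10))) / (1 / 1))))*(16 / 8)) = -437400 / 7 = -62485.71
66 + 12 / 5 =342 / 5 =68.40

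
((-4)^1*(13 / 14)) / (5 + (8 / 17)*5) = -442 / 875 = -0.51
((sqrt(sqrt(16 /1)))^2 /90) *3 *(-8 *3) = -16 /5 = -3.20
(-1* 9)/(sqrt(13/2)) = -3.53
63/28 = 9/4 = 2.25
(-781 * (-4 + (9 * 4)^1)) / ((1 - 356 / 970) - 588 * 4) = 12121120 / 1140413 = 10.63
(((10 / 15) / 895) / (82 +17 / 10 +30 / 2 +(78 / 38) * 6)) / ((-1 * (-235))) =76 / 2661831135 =0.00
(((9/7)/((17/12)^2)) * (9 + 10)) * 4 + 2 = 102542/2023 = 50.69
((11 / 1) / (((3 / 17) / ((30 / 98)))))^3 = 817400375 / 117649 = 6947.79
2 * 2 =4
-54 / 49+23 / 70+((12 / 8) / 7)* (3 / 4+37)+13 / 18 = 141791 / 17640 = 8.04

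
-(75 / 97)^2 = -5625 / 9409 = -0.60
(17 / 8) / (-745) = -17 / 5960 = -0.00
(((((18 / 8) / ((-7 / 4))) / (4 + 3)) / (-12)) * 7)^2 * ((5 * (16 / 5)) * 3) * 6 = 162 / 49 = 3.31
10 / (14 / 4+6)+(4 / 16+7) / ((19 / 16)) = 7.16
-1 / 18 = -0.06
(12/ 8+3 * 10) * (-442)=-13923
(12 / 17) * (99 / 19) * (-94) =-111672 / 323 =-345.73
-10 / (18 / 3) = -5 / 3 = -1.67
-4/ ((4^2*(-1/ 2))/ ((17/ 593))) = 17/ 1186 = 0.01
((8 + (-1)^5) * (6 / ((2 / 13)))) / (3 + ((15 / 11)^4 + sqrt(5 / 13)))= 38.57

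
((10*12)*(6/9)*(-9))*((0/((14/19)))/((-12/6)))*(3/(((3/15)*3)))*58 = 0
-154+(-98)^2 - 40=9410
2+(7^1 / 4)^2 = 81 / 16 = 5.06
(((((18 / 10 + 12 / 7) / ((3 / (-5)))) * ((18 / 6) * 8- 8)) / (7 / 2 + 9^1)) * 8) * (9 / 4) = -23616 / 175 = -134.95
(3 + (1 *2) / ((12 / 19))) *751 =27787 / 6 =4631.17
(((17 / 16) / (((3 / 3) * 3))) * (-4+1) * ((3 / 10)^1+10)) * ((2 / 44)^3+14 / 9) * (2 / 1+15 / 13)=-10702674071 / 199330560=-53.69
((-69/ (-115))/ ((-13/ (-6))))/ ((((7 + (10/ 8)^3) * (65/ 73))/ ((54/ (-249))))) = -504576/ 66978925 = -0.01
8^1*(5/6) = 20/3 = 6.67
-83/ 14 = -5.93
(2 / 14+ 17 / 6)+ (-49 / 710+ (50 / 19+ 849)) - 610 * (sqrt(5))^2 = -2195.46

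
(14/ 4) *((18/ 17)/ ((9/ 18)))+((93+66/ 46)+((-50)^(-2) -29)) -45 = 27.85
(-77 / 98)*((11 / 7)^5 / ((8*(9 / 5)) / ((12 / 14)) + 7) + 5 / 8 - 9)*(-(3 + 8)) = -15434780691 / 224003696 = -68.90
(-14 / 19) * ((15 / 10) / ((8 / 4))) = -0.55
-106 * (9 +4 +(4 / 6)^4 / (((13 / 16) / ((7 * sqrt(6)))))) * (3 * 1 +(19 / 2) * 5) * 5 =-347945 - 47962880 * sqrt(6) / 1053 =-459516.30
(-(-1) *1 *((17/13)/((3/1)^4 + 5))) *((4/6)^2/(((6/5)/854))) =72590/15093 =4.81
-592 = -592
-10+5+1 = -4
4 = 4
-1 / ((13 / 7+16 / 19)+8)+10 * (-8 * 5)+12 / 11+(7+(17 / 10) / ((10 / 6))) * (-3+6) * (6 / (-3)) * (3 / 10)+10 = -1578755927 / 3913250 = -403.44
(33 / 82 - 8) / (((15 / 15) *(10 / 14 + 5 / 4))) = -8722 / 2255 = -3.87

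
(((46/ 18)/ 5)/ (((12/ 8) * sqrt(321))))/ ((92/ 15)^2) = 5 * sqrt(321)/ 177192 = 0.00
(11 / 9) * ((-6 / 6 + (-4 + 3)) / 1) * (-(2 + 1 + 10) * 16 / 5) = 4576 / 45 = 101.69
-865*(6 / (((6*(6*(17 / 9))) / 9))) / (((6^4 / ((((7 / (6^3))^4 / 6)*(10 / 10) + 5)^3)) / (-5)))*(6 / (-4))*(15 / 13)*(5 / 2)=-2316282862878740401677427598398600625 / 1615981562029109185089851602501632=-1433.36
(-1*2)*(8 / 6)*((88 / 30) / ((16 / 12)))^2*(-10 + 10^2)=-5808 / 5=-1161.60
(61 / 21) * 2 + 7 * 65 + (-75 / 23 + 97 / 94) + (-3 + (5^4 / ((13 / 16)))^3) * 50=2270100030780354475 / 99748194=22758307090.56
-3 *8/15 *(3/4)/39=-2/65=-0.03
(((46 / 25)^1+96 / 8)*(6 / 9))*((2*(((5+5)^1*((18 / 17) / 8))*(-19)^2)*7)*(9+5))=73444728 / 85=864055.62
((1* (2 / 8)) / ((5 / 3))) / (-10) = -0.02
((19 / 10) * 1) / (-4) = -19 / 40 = -0.48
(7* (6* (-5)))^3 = -9261000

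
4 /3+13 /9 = 2.78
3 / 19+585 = 11118 / 19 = 585.16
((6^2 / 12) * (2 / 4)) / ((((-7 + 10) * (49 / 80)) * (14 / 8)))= 160 / 343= 0.47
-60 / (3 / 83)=-1660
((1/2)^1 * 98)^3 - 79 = 117570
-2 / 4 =-1 / 2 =-0.50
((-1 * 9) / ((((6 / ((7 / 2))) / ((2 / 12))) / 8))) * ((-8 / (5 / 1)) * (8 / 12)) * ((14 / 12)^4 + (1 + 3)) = 10619 / 243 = 43.70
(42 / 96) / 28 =1 / 64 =0.02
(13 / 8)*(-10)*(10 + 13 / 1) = -373.75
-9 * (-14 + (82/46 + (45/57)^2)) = 866394/8303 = 104.35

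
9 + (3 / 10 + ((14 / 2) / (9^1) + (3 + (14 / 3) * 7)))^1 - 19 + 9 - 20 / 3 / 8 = 1571 / 45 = 34.91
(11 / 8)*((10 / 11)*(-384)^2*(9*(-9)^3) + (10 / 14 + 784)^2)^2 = 224413401428724251522601 / 211288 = 1062120903358090622.86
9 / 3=3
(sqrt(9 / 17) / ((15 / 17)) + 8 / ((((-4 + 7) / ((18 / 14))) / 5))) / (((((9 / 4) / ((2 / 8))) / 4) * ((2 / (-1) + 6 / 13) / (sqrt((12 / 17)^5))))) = -9984 * sqrt(51) / 34391 - 416 * sqrt(3) / 7225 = -2.17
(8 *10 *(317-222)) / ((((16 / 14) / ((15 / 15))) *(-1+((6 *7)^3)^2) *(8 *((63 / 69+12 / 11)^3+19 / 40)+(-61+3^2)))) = 538459710250 / 7191361421457644509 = 0.00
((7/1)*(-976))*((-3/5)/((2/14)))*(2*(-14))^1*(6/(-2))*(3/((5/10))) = 72309888/5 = 14461977.60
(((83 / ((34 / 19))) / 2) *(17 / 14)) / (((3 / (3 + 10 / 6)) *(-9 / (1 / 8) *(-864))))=1577 / 2239488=0.00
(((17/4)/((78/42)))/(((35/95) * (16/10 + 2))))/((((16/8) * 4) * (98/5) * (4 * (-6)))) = -8075/17611776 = -0.00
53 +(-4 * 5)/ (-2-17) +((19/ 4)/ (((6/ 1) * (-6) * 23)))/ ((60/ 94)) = 102025753/ 1887840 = 54.04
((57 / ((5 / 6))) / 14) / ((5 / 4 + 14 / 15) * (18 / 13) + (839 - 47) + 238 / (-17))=4446 / 710731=0.01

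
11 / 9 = 1.22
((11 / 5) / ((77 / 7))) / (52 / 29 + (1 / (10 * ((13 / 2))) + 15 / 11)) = 4147 / 65774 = 0.06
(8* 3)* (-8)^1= -192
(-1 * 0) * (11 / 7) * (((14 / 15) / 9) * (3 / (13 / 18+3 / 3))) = 0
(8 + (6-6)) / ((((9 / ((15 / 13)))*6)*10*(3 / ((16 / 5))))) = 32 / 1755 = 0.02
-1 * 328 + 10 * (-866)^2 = 7499232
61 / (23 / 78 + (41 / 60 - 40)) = -47580 / 30437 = -1.56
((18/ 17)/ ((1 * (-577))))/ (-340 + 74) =0.00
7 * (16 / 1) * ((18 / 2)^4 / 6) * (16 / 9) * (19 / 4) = 1034208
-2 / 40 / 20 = -1 / 400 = -0.00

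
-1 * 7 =-7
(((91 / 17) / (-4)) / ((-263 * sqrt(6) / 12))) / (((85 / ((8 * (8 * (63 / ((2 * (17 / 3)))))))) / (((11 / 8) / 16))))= 189189 * sqrt(6) / 51684760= 0.01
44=44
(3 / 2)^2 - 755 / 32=-683 / 32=-21.34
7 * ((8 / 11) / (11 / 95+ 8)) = 5320 / 8481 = 0.63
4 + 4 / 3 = 5.33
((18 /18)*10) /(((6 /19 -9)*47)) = -38 /1551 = -0.02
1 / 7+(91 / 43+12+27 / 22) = 102551 / 6622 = 15.49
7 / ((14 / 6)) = 3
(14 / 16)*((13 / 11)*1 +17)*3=525 / 11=47.73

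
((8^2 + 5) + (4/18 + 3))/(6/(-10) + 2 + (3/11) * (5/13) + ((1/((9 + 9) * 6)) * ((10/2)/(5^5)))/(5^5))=2178515625000/45393750143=47.99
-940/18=-470/9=-52.22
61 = 61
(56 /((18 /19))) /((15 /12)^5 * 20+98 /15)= 680960 /778389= 0.87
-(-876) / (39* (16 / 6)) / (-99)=-73 / 858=-0.09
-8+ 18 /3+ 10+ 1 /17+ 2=171 /17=10.06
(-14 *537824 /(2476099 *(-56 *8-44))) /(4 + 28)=117649 /609120354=0.00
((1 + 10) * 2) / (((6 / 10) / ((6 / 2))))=110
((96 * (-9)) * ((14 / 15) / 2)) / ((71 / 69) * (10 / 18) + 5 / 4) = -5007744 / 22625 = -221.34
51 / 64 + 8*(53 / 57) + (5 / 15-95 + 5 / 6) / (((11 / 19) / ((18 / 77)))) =-91621547 / 3089856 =-29.65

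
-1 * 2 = -2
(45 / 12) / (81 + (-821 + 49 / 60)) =-225 / 44351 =-0.01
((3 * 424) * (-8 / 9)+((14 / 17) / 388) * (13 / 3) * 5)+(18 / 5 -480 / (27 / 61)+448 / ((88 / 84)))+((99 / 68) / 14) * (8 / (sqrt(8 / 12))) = -2912118289 / 1632510+99 * sqrt(6) / 238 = -1782.81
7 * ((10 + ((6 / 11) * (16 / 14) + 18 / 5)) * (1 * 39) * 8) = 1708512 / 55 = 31063.85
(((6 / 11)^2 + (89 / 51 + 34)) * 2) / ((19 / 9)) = 1334514 / 39083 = 34.15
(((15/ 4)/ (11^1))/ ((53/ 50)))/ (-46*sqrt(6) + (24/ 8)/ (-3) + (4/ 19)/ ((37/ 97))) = 27680625/ 2438641675558 - 1420850875*sqrt(6)/ 1219320837779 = -0.00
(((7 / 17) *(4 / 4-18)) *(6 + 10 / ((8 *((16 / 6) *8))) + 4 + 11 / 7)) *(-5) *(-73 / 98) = -7606965 / 25088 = -303.21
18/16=9/8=1.12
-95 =-95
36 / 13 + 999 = 1001.77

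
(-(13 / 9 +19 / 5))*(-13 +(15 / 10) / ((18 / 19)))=8083 / 135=59.87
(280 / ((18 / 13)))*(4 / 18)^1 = 3640 / 81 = 44.94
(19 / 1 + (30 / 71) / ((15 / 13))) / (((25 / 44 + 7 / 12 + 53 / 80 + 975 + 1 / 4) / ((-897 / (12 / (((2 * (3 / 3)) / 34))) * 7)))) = -0.61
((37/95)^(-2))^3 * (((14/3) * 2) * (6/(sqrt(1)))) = 16044.25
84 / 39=28 / 13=2.15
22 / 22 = 1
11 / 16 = 0.69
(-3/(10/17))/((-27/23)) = 391/90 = 4.34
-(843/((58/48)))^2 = -409333824/841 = -486722.74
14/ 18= 7/ 9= 0.78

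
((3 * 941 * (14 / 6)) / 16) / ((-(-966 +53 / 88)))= 72457 / 169910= 0.43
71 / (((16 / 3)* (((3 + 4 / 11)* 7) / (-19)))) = -44517 / 4144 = -10.74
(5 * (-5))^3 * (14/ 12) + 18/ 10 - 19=-547391/ 30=-18246.37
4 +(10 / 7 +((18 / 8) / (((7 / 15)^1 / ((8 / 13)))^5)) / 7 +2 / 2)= 336801665295 / 43682250157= 7.71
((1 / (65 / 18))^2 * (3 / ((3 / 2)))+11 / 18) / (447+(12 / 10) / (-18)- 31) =58139 / 31631730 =0.00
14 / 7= 2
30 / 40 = 3 / 4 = 0.75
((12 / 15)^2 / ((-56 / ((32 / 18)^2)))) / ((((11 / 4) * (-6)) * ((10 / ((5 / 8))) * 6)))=32 / 1403325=0.00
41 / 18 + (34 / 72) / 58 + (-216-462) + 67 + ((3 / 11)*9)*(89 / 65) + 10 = -296271587 / 497640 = -595.35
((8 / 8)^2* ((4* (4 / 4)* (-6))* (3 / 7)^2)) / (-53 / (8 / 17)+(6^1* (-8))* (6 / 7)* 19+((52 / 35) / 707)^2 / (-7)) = 16794926400 / 3407397046523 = 0.00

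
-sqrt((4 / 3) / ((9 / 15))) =-2 * sqrt(5) / 3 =-1.49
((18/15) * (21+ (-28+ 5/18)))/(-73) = 121/1095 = 0.11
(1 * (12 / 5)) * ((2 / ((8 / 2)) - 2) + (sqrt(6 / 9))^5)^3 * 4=-1714 / 45 + 107024 * sqrt(6) / 10935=-14.12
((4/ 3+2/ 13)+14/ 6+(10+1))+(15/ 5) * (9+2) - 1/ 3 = 1852/ 39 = 47.49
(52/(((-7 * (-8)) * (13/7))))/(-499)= -1/998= -0.00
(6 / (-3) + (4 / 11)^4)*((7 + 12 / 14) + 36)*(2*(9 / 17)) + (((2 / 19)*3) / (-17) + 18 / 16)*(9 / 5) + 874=1038026262197 / 1324132040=783.93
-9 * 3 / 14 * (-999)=26973 / 14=1926.64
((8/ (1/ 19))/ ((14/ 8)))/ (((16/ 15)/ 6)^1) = 3420/ 7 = 488.57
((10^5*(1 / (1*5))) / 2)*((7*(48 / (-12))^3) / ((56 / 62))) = -4960000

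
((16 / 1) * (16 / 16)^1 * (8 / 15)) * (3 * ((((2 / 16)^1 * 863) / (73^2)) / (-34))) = -6904 / 452965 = -0.02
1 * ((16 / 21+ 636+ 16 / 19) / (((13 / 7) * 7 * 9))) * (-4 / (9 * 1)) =-1017616 / 420147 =-2.42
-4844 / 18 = -2422 / 9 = -269.11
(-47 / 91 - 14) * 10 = -13210 / 91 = -145.16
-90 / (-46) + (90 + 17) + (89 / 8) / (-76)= 1521601 / 13984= 108.81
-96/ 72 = -4/ 3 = -1.33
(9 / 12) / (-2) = -3 / 8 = -0.38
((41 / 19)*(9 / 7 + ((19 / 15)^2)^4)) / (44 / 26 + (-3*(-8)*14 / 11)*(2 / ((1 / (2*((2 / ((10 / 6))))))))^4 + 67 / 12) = 3329033841500224 / 3162890157745381875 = 0.00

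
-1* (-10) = 10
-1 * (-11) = 11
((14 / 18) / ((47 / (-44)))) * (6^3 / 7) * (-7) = 7392 / 47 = 157.28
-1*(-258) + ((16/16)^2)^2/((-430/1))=110939/430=258.00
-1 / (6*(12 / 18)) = -1 / 4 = -0.25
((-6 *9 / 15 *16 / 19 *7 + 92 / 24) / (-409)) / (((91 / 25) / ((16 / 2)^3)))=12686080 / 2121483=5.98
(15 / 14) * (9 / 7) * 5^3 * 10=84375 / 49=1721.94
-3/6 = -1/2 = -0.50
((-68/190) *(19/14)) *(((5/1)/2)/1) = -17/14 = -1.21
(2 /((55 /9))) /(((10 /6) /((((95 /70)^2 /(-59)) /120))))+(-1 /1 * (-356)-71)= 18126566751 /63602000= 285.00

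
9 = 9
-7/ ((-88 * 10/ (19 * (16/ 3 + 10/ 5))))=133/ 120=1.11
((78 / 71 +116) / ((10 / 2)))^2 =69122596 / 126025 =548.48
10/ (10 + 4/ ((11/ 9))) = 55/ 73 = 0.75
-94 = -94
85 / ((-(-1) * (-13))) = -85 / 13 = -6.54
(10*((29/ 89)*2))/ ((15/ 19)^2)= 41876/ 4005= 10.46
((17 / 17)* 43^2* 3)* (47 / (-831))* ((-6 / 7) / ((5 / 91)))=6778434 / 1385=4894.18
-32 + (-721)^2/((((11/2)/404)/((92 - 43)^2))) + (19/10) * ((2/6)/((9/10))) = 27229383856361/297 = 91681427125.79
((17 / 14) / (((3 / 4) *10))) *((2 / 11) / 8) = 17 / 4620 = 0.00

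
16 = 16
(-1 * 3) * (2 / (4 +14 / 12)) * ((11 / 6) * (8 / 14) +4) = -1272 / 217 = -5.86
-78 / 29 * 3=-234 / 29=-8.07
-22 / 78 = -11 / 39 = -0.28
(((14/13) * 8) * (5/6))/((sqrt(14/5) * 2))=10 * sqrt(70)/39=2.15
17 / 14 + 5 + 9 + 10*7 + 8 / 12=85.88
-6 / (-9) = 2 / 3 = 0.67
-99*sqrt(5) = -221.37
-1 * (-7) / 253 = 7 / 253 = 0.03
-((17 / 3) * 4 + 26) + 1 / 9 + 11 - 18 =-500 / 9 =-55.56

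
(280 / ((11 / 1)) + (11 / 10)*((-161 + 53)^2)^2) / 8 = 1028869951 / 55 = 18706726.38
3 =3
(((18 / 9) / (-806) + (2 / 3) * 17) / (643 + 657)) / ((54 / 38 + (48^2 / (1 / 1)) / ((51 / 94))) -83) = 4424777 / 2114404866600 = 0.00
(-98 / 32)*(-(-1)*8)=-24.50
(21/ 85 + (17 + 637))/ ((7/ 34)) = 111222/ 35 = 3177.77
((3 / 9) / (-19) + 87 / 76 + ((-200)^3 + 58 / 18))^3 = -163846646808798091833669390625 / 320013504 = -511999164912734719575.05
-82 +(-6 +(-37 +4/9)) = -1121/9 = -124.56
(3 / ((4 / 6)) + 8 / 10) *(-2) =-53 / 5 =-10.60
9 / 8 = 1.12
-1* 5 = -5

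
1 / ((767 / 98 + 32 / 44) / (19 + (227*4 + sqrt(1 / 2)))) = 539*sqrt(2) / 9221 + 999306 / 9221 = 108.46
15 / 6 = 5 / 2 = 2.50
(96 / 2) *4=192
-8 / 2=-4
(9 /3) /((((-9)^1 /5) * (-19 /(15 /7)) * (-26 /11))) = -275 /3458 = -0.08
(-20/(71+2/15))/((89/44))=-1200/8633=-0.14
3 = 3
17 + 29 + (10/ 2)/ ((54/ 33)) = 883/ 18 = 49.06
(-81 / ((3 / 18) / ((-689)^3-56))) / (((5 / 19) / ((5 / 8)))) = 1510141403025 / 4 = 377535350756.25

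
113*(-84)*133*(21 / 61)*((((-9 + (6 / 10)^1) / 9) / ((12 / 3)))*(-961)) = -29723424402 / 305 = -97453850.50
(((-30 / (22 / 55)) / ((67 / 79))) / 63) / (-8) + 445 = 5010895 / 11256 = 445.18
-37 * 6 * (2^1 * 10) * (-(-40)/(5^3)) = -7104/5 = -1420.80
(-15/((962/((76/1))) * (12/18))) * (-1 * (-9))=-7695/481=-16.00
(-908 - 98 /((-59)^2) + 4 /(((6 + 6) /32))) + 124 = -8076214 /10443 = -773.36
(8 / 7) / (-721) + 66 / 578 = 164239 / 1458583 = 0.11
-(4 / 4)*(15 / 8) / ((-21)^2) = -5 / 1176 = -0.00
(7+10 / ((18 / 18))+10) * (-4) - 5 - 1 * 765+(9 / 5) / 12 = -17557 / 20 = -877.85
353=353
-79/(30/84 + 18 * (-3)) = 1106/751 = 1.47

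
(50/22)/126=25/1386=0.02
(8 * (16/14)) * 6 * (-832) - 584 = -323576/7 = -46225.14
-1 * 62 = -62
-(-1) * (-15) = -15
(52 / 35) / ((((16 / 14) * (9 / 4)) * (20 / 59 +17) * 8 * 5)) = 767 / 920700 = 0.00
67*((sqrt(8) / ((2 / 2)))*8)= 1516.04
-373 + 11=-362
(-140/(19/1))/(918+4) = -70/8759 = -0.01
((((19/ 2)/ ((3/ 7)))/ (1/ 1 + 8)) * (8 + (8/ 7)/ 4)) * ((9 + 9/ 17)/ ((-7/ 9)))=-29754/ 119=-250.03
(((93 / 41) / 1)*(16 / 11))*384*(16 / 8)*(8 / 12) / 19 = 761856 / 8569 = 88.91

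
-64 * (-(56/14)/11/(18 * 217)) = 128/21483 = 0.01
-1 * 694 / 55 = -694 / 55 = -12.62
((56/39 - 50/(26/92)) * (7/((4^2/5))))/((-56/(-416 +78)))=-111215/48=-2316.98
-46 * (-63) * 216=625968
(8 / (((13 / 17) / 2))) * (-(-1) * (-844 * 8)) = -1836544 / 13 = -141272.62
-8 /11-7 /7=-19 /11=-1.73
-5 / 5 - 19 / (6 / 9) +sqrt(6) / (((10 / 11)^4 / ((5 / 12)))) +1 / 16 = -471 / 16 +14641 * sqrt(6) / 24000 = -27.94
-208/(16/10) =-130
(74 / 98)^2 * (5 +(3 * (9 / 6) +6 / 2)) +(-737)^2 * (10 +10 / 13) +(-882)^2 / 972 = 1095636185561 / 187278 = 5850319.77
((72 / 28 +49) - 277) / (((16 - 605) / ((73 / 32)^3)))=306934413 / 67551232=4.54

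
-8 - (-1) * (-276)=-284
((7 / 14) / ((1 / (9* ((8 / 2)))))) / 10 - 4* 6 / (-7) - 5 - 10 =-342 / 35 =-9.77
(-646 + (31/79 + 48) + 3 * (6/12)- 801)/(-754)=220743/119132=1.85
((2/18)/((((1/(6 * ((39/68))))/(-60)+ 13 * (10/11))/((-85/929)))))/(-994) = 0.00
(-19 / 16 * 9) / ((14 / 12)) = -513 / 56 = -9.16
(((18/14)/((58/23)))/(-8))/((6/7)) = -69/928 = -0.07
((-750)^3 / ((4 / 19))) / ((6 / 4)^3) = -593750000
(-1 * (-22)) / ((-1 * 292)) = -11 / 146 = -0.08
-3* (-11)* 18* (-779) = -462726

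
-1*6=-6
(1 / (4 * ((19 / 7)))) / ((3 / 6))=7 / 38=0.18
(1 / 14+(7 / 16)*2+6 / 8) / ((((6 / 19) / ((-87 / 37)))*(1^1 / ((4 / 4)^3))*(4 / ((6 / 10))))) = -31407 / 16576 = -1.89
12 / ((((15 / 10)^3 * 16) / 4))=8 / 9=0.89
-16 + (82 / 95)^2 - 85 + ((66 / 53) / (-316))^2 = -63448143300451 / 632867980900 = -100.25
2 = 2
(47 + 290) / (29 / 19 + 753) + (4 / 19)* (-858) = -49079495 / 272384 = -180.18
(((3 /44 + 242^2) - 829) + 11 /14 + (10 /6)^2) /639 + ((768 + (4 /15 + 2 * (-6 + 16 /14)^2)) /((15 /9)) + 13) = 183702175589 /309978900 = 592.63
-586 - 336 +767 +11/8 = -1229/8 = -153.62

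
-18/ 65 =-0.28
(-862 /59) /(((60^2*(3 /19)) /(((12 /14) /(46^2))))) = -8189 /786517200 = -0.00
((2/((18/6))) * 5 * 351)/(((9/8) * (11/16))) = 16640/11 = 1512.73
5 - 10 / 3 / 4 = 25 / 6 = 4.17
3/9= 1/3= 0.33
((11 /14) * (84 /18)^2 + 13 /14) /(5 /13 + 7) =29549 /12096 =2.44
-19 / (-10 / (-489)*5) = -9291 / 50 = -185.82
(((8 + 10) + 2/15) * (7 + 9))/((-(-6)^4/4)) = -0.90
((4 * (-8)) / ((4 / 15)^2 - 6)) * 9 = 32400 / 667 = 48.58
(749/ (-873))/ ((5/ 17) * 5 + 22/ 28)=-178262/ 468801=-0.38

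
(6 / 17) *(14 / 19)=84 / 323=0.26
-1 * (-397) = 397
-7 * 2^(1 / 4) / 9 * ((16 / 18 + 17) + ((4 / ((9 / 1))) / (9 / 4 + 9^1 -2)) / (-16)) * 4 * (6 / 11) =-333536 * 2^(1 / 4) / 10989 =-36.09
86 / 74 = 43 / 37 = 1.16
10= 10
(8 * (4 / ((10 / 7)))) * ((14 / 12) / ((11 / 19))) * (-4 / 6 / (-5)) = 14896 / 2475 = 6.02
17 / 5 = 3.40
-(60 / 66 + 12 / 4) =-43 / 11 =-3.91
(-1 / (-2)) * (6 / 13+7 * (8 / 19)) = 421 / 247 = 1.70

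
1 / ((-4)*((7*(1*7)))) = -1 / 196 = -0.01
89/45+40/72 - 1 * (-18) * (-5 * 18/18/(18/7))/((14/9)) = -599/30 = -19.97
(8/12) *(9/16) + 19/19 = 11/8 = 1.38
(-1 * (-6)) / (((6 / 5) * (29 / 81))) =405 / 29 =13.97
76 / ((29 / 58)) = 152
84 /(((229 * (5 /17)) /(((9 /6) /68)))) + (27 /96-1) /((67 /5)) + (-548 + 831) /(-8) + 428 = 963783121 /2454880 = 392.60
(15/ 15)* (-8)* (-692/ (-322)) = -17.19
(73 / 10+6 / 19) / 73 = 1447 / 13870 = 0.10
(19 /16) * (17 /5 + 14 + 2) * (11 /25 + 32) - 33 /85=25396241 /34000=746.95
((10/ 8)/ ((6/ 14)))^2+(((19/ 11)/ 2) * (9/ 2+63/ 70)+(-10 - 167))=-1297529/ 7920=-163.83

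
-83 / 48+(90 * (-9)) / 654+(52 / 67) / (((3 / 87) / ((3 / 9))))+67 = 8358697 / 116848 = 71.53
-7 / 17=-0.41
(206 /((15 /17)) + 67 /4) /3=15013 /180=83.41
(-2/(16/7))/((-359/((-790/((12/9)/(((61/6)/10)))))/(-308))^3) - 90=357635540461942289/2961169856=120775084.80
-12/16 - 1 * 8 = -35/4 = -8.75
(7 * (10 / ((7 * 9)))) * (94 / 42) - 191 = -35629 / 189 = -188.51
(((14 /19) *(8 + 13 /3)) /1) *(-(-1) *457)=236726 /57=4153.09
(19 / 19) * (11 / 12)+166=2003 / 12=166.92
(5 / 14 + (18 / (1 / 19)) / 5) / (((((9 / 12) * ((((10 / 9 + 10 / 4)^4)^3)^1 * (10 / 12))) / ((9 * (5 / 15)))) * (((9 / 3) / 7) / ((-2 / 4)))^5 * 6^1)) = -3438363807245074176 / 142200226577642822265625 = -0.00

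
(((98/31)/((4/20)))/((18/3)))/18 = 245/1674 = 0.15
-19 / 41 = -0.46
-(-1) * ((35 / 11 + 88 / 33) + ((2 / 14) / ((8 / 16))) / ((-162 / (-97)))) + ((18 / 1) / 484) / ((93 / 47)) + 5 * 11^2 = 2599133525 / 4253634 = 611.04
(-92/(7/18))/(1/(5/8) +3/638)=-5282640/35833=-147.42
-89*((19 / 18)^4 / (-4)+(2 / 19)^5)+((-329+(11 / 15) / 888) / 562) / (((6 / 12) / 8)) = 986644630884223979 / 54050045615674560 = 18.25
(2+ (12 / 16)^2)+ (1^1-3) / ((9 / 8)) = 113 / 144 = 0.78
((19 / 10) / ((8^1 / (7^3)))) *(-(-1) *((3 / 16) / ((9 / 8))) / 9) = 6517 / 4320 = 1.51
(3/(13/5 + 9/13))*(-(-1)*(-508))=-49530/107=-462.90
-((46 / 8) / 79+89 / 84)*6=-3757 / 553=-6.79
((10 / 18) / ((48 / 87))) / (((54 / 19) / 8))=2755 / 972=2.83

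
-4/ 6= -2/ 3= -0.67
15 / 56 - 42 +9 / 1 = -1833 / 56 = -32.73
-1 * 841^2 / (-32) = 707281 / 32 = 22102.53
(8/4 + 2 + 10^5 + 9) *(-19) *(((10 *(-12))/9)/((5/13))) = 197625688/3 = 65875229.33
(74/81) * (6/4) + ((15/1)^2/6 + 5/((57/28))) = 42401/1026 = 41.33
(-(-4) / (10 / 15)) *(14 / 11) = 84 / 11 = 7.64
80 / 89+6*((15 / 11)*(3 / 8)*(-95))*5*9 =-51360605 / 3916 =-13115.58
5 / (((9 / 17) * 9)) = 85 / 81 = 1.05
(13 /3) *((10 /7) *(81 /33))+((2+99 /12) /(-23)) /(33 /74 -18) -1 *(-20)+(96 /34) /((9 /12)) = 3049320245 /78217986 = 38.98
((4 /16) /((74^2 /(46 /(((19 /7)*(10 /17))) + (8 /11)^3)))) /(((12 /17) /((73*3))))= 4581259467 /11078605120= 0.41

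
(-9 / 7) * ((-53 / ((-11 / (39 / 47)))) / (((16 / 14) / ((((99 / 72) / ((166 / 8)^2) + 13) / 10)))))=-1666438137 / 284929040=-5.85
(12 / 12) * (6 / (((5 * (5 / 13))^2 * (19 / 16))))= 16224 / 11875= 1.37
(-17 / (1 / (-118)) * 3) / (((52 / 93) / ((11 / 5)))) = 3078207 / 130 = 23678.52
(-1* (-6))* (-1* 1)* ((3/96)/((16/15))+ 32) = -49197/256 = -192.18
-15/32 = -0.47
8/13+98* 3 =3830/13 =294.62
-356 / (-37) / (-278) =-178 / 5143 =-0.03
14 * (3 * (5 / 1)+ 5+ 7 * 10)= 1260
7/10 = 0.70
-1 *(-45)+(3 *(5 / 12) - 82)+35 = -0.75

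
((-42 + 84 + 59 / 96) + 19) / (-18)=-5915 / 1728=-3.42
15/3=5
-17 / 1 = -17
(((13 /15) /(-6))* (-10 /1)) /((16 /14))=91 /72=1.26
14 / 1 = 14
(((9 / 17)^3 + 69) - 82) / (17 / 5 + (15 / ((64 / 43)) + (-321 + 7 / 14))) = 20204800 / 482687511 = 0.04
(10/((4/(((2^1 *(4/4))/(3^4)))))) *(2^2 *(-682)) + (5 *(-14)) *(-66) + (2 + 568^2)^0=360661/81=4452.60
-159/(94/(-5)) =795/94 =8.46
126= 126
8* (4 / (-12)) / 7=-8 / 21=-0.38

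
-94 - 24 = -118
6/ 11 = 0.55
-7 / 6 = -1.17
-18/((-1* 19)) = 18/19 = 0.95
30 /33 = 10 /11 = 0.91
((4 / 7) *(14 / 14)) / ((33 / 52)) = 0.90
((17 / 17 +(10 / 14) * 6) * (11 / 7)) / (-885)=-0.01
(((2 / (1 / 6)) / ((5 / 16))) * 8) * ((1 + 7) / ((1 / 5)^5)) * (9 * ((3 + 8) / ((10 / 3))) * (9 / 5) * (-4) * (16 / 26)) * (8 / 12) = -8758886400 / 13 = -673760492.31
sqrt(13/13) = 1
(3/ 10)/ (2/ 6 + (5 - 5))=9/ 10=0.90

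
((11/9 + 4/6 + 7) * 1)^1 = 80/9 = 8.89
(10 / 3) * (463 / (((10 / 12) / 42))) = 77784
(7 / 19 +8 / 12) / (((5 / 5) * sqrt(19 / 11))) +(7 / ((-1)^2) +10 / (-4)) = 59 * sqrt(209) / 1083 +9 / 2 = 5.29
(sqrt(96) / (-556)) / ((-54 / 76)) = 38 * sqrt(6) / 3753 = 0.02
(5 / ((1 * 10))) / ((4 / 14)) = 7 / 4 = 1.75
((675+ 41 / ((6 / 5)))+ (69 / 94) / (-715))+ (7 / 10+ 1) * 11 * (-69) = -117174121 / 201630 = -581.13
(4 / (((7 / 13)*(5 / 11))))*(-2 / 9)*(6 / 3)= -2288 / 315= -7.26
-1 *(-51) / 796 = 51 / 796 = 0.06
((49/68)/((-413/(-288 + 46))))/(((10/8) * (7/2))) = 484/5015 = 0.10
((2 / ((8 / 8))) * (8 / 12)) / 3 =4 / 9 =0.44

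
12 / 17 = 0.71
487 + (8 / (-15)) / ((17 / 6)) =41379 / 85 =486.81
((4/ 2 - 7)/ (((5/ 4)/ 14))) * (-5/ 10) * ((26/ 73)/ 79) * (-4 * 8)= -23296/ 5767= -4.04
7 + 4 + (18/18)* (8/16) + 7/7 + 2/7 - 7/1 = 81/14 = 5.79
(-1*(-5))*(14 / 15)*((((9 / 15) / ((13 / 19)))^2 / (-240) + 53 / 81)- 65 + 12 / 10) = -12102230861 / 41067000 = -294.69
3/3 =1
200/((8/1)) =25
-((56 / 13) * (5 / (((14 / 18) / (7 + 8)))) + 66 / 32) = -86829 / 208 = -417.45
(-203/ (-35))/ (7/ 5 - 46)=-29/ 223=-0.13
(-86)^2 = 7396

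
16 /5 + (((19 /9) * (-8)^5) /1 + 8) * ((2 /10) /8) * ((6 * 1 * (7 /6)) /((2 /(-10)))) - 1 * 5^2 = 2722544 /45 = 60500.98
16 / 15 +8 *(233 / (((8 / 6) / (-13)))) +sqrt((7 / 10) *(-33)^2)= -272594 / 15 +33 *sqrt(70) / 10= -18145.32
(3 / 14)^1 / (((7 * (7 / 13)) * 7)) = 39 / 4802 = 0.01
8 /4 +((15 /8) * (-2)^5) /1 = -58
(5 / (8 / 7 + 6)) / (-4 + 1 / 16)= -8 / 45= -0.18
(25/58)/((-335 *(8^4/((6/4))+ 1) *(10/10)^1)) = -3/6369154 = -0.00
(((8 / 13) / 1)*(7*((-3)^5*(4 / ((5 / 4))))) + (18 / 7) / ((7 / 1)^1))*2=-21335004 / 3185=-6698.59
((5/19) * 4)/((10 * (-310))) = -1/2945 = -0.00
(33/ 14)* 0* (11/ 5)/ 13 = 0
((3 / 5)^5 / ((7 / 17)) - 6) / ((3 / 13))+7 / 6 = -3151969 / 131250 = -24.02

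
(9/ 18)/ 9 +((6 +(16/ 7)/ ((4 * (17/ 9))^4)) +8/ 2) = 846627905/ 84189168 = 10.06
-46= -46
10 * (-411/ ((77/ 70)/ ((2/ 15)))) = -5480/ 11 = -498.18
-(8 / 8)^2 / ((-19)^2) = -0.00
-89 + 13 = -76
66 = 66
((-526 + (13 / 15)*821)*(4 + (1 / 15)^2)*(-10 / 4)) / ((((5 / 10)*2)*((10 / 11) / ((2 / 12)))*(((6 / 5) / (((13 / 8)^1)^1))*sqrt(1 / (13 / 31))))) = -358570069*sqrt(403) / 24105600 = -298.61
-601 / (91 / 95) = -57095 / 91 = -627.42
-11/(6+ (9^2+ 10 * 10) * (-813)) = 1/13377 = 0.00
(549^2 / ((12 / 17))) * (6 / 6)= 1707939 / 4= 426984.75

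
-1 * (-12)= 12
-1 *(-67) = 67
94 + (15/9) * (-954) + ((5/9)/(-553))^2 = -37056711359/24770529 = -1496.00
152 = 152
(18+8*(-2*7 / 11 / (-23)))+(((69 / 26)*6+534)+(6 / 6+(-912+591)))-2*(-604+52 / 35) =1453.39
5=5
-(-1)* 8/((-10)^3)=-1/125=-0.01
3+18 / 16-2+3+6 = 89 / 8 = 11.12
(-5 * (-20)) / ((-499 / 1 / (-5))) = 500 / 499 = 1.00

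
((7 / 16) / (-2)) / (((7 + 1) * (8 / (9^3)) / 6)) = -14.95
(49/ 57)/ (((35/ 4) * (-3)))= -28/ 855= -0.03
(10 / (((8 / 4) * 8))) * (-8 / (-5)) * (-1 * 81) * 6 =-486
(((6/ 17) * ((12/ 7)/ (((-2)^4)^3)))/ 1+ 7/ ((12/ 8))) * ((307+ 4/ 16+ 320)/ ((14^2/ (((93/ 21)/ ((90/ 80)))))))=58.79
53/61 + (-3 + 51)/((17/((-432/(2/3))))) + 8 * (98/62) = -58383229/32147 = -1816.13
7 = 7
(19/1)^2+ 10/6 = 362.67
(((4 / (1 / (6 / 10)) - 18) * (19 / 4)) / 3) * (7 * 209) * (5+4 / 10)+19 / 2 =-4878136 / 25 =-195125.44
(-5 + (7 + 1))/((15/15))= 3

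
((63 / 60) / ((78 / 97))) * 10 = 679 / 52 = 13.06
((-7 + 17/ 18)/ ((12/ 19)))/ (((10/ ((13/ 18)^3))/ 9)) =-4549987/ 1399680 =-3.25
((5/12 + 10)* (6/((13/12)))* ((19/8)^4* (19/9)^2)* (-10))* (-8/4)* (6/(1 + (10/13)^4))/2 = 64599875348125/177689088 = 363555.67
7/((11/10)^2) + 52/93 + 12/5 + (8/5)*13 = 1662308/56265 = 29.54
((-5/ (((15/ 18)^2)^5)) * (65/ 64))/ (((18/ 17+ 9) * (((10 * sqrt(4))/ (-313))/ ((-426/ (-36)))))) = 21481951842/ 37109375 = 578.88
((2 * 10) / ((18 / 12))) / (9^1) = 40 / 27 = 1.48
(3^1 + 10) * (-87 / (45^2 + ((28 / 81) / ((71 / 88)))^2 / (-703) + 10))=-26296906677093 / 47315825129309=-0.56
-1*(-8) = 8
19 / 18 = 1.06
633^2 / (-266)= -400689 / 266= -1506.35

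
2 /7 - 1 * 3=-19 /7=-2.71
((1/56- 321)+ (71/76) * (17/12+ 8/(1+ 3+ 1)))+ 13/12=-10121213/31920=-317.08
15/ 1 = 15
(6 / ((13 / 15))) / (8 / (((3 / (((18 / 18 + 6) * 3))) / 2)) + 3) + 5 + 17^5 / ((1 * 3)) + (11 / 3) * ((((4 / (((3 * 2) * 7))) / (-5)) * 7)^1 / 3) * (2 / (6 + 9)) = 286565689694 / 605475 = 473290.71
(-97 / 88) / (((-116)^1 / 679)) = 65863 / 10208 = 6.45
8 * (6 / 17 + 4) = 592 / 17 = 34.82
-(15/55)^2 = -9/121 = -0.07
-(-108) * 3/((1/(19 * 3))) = 18468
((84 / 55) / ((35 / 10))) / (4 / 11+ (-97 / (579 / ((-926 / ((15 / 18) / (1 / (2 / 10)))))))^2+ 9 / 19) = 0.00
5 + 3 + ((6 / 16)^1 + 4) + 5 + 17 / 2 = 207 / 8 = 25.88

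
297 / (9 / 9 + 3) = 74.25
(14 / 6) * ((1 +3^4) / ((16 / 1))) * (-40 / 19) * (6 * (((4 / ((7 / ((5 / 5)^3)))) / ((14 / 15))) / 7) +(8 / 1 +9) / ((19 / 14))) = -17436070 / 53067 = -328.57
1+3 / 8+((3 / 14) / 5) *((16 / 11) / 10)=21271 / 15400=1.38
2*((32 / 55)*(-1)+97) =10606 / 55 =192.84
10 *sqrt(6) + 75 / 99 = 25 / 33 + 10 *sqrt(6) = 25.25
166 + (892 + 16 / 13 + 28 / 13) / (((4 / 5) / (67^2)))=65317108 / 13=5024392.92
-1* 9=-9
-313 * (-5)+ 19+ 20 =1604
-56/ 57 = -0.98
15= 15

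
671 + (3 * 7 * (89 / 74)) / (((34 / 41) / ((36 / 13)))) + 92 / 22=68316850 / 89947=759.52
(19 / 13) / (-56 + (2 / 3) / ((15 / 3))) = -285 / 10894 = -0.03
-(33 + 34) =-67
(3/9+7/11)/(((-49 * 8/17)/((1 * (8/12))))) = -136/4851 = -0.03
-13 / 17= -0.76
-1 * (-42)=42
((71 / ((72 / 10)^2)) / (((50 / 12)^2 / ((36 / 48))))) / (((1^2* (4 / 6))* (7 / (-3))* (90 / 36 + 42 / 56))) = -213 / 18200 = -0.01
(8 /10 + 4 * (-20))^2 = 156816 /25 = 6272.64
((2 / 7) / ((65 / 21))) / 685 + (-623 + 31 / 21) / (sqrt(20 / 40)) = 6 / 44525 - 13052 * sqrt(2) / 21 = -878.97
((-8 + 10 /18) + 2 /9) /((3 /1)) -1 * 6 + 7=-38 /27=-1.41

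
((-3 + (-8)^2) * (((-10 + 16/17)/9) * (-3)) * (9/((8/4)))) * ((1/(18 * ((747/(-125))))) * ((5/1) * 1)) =-38.53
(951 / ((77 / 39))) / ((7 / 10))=370890 / 539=688.11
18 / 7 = 2.57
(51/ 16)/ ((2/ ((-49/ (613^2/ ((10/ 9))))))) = -4165/ 18036912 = -0.00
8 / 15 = 0.53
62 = 62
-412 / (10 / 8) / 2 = -164.80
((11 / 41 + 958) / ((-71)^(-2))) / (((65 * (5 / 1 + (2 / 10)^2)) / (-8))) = -3961116980 / 33579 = -117964.11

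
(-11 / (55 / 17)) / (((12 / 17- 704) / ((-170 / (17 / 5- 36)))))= 24565 / 974414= 0.03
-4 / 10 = -0.40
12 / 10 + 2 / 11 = 76 / 55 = 1.38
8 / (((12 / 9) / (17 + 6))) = 138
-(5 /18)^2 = -25 /324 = -0.08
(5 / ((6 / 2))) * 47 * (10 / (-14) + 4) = 5405 / 21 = 257.38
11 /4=2.75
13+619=632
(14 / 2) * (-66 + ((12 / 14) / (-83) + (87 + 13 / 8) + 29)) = 361.30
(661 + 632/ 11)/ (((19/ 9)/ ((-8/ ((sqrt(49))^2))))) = -81288/ 1463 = -55.56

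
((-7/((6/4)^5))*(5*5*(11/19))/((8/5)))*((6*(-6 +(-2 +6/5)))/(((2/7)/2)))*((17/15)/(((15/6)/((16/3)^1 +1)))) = 4984672/729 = 6837.68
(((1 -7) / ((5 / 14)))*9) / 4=-189 / 5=-37.80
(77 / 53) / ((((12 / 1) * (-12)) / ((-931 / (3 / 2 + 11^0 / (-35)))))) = 2509045 / 393048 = 6.38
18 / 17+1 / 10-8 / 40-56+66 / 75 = -46037 / 850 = -54.16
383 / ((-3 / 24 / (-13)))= 39832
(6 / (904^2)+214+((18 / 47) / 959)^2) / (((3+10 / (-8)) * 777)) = 177645243681969827 / 1128752858080555512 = 0.16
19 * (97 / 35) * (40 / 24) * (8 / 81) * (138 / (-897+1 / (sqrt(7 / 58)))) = -1.34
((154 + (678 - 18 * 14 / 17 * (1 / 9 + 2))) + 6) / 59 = 13714 / 1003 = 13.67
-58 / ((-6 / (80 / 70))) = 232 / 21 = 11.05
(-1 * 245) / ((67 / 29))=-7105 / 67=-106.04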